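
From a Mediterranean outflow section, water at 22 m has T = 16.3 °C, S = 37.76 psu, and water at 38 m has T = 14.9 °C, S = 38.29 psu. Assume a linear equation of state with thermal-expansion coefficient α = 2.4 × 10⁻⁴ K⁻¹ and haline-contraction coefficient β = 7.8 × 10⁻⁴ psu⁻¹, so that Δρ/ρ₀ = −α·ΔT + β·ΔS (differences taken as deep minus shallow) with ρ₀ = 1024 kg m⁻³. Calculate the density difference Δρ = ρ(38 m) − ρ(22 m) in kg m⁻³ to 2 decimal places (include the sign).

ΔT = -1.4 K, ΔS = +0.53 psu (deep − shallow).
Δρ/ρ₀ = −(2.4 × 10⁻⁴)(-1.4) + (7.8 × 10⁻⁴)(+0.53) = 7.494 × 10⁻⁴.
Δρ = 1024 × (7.494 × 10⁻⁴) = +0.77 kg m⁻³.
Positive Δρ: denser below, stable.

+0.77 kg m⁻³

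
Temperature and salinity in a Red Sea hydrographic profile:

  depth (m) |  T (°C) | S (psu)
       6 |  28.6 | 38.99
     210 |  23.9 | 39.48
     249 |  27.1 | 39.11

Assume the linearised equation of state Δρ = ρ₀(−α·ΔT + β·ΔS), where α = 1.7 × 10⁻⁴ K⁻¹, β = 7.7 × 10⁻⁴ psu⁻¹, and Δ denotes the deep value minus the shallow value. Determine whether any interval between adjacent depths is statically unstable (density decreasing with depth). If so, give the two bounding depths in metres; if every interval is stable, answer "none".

Evaluate Δρ/ρ₀ = −αΔT + βΔS across each adjacent pair:
  6–210 m: −αΔT+βΔS = −(1.7 × 10⁻⁴)(-4.7)+(7.7 × 10⁻⁴)(+0.49) = 1.2 × 10⁻³ → stable
  210–249 m: −αΔT+βΔS = −(1.7 × 10⁻⁴)(+3.2)+(7.7 × 10⁻⁴)(-0.37) = -8.3 × 10⁻⁴ → UNSTABLE
The 210–249 m interval has Δρ < 0: lighter water underlies denser water.

210–249 m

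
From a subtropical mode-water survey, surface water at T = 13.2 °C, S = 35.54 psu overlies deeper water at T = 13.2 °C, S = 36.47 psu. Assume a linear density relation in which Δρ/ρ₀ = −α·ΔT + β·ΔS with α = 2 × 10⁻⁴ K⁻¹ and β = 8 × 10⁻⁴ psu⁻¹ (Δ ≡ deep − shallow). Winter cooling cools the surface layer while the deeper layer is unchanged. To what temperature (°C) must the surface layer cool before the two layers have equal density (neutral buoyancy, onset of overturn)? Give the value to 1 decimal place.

Neutral buoyancy requires Δρ = 0, i.e. −α(T_deep − T_surf′) + β(S_deep − S_surf) = 0.
T_surf′ = T_deep − (β/α)·ΔS = 13.2 − (8 × 10⁻⁴/2 × 10⁻⁴)·(+0.93) = 9.480 °C.
Cooling required: 13.2 − (9.480) = 3.720 °C.

9.5 °C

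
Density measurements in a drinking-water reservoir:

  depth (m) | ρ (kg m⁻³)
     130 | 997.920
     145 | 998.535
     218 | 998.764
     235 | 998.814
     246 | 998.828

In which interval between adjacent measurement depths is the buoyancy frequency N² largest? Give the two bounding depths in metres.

130–145 m

Compute the density gradient over each adjacent pair:
  130–145 m: Δρ/Δz = 0.615/15 = 0.041 kg m⁻⁴
  145–218 m: Δρ/Δz = 0.229/73 = 3.1 × 10⁻³ kg m⁻⁴
  218–235 m: Δρ/Δz = 0.050/17 = 2.9 × 10⁻³ kg m⁻⁴
  235–246 m: Δρ/Δz = 0.014/11 = 1.3 × 10⁻³ kg m⁻⁴
The largest gradient is in the 130–145 m interval — the pycnocline.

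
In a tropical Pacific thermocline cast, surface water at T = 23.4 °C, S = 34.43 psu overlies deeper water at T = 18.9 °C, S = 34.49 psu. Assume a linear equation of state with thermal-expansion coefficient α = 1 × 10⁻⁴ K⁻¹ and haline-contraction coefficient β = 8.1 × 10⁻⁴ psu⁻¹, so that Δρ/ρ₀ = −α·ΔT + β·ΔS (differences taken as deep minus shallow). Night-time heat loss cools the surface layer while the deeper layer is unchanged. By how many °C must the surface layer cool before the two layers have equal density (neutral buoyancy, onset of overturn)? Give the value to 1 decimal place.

5.0 °C

Neutral buoyancy requires Δρ = 0, i.e. −α(T_deep − T_surf′) + β(S_deep − S_surf) = 0.
T_surf′ = T_deep − (β/α)·ΔS = 18.9 − (8.1 × 10⁻⁴/1 × 10⁻⁴)·(+0.06) = 18.414 °C.
Cooling required: 23.4 − (18.414) = 4.986 °C.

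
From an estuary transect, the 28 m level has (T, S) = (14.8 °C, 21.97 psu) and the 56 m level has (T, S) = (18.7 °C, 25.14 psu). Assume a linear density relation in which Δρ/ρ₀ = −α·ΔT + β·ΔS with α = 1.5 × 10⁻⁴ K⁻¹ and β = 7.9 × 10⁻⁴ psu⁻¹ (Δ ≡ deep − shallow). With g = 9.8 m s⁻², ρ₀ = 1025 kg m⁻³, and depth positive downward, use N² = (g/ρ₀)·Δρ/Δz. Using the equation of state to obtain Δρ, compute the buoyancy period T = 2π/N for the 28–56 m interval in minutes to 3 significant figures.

4.04 min

ΔT = +3.9 K, ΔS = +3.17 psu (deep − shallow).
Δρ/ρ₀ = −αΔT + βΔS = -5.85 × 10⁻⁴ + 2.5043 × 10⁻³ = 1.9193 × 10⁻³, so Δρ ≈ 1.967 kg m⁻³.
N² = (g/ρ₀)·Δρ/Δz = g·(Δρ/ρ₀)/Δz = 9.8 × 1.9193 × 10⁻³ / 28 = 6.7176 × 10⁻⁴ s⁻².
N = √(6.7176 × 10⁻⁴) = 0.025918 rad s⁻¹ → T = 2π/N = 242.43 s = 4.0405 min ≈ 4.04 min.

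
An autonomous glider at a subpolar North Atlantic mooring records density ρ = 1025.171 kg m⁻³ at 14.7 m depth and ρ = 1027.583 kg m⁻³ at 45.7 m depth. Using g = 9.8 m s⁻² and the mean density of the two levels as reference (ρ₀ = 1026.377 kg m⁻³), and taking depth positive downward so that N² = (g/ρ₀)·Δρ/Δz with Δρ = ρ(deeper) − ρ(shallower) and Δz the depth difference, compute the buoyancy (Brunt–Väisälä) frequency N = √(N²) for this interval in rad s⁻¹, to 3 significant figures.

Δρ = 1027.583 − 1025.171 = 2.412 kg m⁻³ over Δz = 45.7 − 14.7 = 31 m.
N² = (9.8/1026.377) × (2.412/31) = 7.4291 × 10⁻⁴ s⁻².
N = √(7.4291 × 10⁻⁴) = 0.027256 rad s⁻¹ ≈ 0.0273 rad s⁻¹.
N² > 0, so the interval is statically stable.

0.0273 rad s⁻¹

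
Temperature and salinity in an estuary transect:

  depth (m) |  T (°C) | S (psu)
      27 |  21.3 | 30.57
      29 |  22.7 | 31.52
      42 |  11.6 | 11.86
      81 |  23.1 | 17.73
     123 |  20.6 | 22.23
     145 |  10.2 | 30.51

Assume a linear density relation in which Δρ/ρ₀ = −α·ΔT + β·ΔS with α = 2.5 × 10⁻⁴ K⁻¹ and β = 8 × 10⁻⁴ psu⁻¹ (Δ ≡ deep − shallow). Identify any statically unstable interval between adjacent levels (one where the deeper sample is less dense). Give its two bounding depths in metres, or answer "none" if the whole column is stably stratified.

Evaluate Δρ/ρ₀ = −αΔT + βΔS across each adjacent pair:
  27–29 m: −αΔT+βΔS = −(2.5 × 10⁻⁴)(+1.4)+(8 × 10⁻⁴)(+0.95) = 4.1 × 10⁻⁴ → stable
  29–42 m: −αΔT+βΔS = −(2.5 × 10⁻⁴)(-11.1)+(8 × 10⁻⁴)(-19.66) = -0.013 → UNSTABLE
  42–81 m: −αΔT+βΔS = −(2.5 × 10⁻⁴)(+11.5)+(8 × 10⁻⁴)(+5.87) = 1.8 × 10⁻³ → stable
  81–123 m: −αΔT+βΔS = −(2.5 × 10⁻⁴)(-2.5)+(8 × 10⁻⁴)(+4.50) = 4.2 × 10⁻³ → stable
  123–145 m: −αΔT+βΔS = −(2.5 × 10⁻⁴)(-10.4)+(8 × 10⁻⁴)(+8.28) = 9.2 × 10⁻³ → stable
The 29–42 m interval has Δρ < 0: lighter water underlies denser water.

29–42 m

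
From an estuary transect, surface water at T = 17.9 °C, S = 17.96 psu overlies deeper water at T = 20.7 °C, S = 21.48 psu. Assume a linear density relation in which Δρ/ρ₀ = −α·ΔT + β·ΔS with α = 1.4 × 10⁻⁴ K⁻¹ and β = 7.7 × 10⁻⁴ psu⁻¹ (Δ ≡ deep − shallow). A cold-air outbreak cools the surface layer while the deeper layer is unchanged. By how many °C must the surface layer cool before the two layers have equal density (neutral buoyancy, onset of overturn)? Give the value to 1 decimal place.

Neutral buoyancy requires Δρ = 0, i.e. −α(T_deep − T_surf′) + β(S_deep − S_surf) = 0.
T_surf′ = T_deep − (β/α)·ΔS = 20.7 − (7.7 × 10⁻⁴/1.4 × 10⁻⁴)·(+3.52) = 1.340 °C.
Cooling required: 17.9 − (1.340) = 16.560 °C.

16.6 °C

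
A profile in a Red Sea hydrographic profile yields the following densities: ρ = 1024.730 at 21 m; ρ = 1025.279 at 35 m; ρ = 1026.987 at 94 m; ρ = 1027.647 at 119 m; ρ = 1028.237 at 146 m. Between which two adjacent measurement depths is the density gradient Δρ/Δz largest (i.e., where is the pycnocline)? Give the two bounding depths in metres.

21–35 m

Compute the density gradient over each adjacent pair:
  21–35 m: Δρ/Δz = 0.549/14 = 0.039 kg m⁻⁴
  35–94 m: Δρ/Δz = 1.708/59 = 0.029 kg m⁻⁴
  94–119 m: Δρ/Δz = 0.660/25 = 0.026 kg m⁻⁴
  119–146 m: Δρ/Δz = 0.590/27 = 0.022 kg m⁻⁴
The largest gradient is in the 21–35 m interval — the pycnocline.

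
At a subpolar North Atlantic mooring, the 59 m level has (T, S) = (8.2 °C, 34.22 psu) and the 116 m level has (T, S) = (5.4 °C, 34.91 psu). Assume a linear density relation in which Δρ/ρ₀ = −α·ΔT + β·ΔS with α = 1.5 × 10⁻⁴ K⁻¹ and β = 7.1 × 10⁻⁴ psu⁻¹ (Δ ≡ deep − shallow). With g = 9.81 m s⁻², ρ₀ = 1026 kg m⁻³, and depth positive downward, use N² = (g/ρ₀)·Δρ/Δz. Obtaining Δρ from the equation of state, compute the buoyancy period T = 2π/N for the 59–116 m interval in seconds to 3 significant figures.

ΔT = -2.8 K, ΔS = +0.69 psu (deep − shallow).
Δρ/ρ₀ = −αΔT + βΔS = 4.20 × 10⁻⁴ + 4.899 × 10⁻⁴ = 9.099 × 10⁻⁴, so Δρ ≈ 0.9336 kg m⁻³.
N² = (g/ρ₀)·Δρ/Δz = g·(Δρ/ρ₀)/Δz = 9.81 × 9.099 × 10⁻⁴ / 57 = 1.5660 × 10⁻⁴ s⁻².
N = √(1.5660 × 10⁻⁴) = 0.012514 rad s⁻¹ → T = 2π/N = 502.09 s ≈ 502 s.

502 s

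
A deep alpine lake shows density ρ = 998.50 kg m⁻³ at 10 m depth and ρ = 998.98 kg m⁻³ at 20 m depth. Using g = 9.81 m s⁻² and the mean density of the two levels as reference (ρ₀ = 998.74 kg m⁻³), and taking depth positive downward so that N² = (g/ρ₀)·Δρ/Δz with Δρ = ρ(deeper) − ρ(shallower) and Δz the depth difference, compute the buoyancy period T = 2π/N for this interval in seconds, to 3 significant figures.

289 s

Δρ = 998.98 − 998.50 = 0.48 kg m⁻³ over Δz = 20 − 10 = 10 m.
N² = (9.81/998.74) × (0.48/10) = 4.7147 × 10⁻⁴ s⁻².
N = √(4.7147 × 10⁻⁴) = 0.021713 rad s⁻¹, so T = 2π/N = 289.37 s ≈ 289 s.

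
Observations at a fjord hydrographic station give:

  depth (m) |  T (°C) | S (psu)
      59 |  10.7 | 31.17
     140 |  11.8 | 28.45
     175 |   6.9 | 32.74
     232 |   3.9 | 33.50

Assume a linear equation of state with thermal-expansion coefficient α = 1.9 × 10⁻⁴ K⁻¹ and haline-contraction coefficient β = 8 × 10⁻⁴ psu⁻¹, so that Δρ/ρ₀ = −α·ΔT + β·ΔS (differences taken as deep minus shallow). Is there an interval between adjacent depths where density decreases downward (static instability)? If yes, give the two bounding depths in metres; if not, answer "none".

59–140 m

Evaluate Δρ/ρ₀ = −αΔT + βΔS across each adjacent pair:
  59–140 m: −αΔT+βΔS = −(1.9 × 10⁻⁴)(+1.1)+(8 × 10⁻⁴)(-2.72) = -2.4 × 10⁻³ → UNSTABLE
  140–175 m: −αΔT+βΔS = −(1.9 × 10⁻⁴)(-4.9)+(8 × 10⁻⁴)(+4.29) = 4.4 × 10⁻³ → stable
  175–232 m: −αΔT+βΔS = −(1.9 × 10⁻⁴)(-3.0)+(8 × 10⁻⁴)(+0.76) = 1.2 × 10⁻³ → stable
The 59–140 m interval has Δρ < 0: lighter water underlies denser water.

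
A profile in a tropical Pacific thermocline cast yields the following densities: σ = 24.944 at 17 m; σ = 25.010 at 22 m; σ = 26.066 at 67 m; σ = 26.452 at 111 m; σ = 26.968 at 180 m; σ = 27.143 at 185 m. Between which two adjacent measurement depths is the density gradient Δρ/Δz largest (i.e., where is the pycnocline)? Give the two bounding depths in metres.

180–185 m

Compute the density gradient over each adjacent pair:
  17–22 m: Δρ/Δz = 0.066/5 = 0.013 kg m⁻⁴
  22–67 m: Δρ/Δz = 1.056/45 = 0.023 kg m⁻⁴
  67–111 m: Δρ/Δz = 0.386/44 = 8.8 × 10⁻³ kg m⁻⁴
  111–180 m: Δρ/Δz = 0.516/69 = 7.5 × 10⁻³ kg m⁻⁴
  180–185 m: Δρ/Δz = 0.175/5 = 0.035 kg m⁻⁴
The largest gradient is in the 180–185 m interval — the pycnocline.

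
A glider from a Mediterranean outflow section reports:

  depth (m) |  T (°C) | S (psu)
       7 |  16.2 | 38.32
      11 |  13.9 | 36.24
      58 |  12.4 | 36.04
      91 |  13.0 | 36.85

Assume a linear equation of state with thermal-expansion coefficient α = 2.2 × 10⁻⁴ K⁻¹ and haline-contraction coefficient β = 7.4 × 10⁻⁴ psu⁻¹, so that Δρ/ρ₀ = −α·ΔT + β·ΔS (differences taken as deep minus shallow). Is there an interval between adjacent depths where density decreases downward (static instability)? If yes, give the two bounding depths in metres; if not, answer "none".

7–11 m

Evaluate Δρ/ρ₀ = −αΔT + βΔS across each adjacent pair:
  7–11 m: −αΔT+βΔS = −(2.2 × 10⁻⁴)(-2.3)+(7.4 × 10⁻⁴)(-2.08) = -1.0 × 10⁻³ → UNSTABLE
  11–58 m: −αΔT+βΔS = −(2.2 × 10⁻⁴)(-1.5)+(7.4 × 10⁻⁴)(-0.20) = 1.8 × 10⁻⁴ → stable
  58–91 m: −αΔT+βΔS = −(2.2 × 10⁻⁴)(+0.6)+(7.4 × 10⁻⁴)(+0.81) = 4.7 × 10⁻⁴ → stable
The 7–11 m interval has Δρ < 0: lighter water underlies denser water.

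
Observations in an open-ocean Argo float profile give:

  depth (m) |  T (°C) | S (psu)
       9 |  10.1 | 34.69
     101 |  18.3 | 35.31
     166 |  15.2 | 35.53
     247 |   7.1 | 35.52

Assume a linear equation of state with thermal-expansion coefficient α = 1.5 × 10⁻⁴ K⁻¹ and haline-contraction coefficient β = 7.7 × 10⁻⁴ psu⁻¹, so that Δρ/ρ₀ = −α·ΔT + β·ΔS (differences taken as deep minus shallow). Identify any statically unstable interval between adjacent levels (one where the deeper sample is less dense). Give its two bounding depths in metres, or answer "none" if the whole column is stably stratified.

Evaluate Δρ/ρ₀ = −αΔT + βΔS across each adjacent pair:
  9–101 m: −αΔT+βΔS = −(1.5 × 10⁻⁴)(+8.2)+(7.7 × 10⁻⁴)(+0.62) = -7.5 × 10⁻⁴ → UNSTABLE
  101–166 m: −αΔT+βΔS = −(1.5 × 10⁻⁴)(-3.1)+(7.7 × 10⁻⁴)(+0.22) = 6.3 × 10⁻⁴ → stable
  166–247 m: −αΔT+βΔS = −(1.5 × 10⁻⁴)(-8.1)+(7.7 × 10⁻⁴)(-0.01) = 1.2 × 10⁻³ → stable
The 9–101 m interval has Δρ < 0: lighter water underlies denser water.

9–101 m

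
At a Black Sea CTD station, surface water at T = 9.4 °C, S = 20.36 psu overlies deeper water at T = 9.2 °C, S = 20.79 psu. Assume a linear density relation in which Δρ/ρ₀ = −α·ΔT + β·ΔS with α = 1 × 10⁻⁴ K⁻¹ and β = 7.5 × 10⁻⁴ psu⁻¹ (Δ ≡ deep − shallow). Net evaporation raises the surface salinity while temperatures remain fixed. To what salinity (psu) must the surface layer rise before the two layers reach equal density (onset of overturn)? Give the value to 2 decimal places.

Neutral buoyancy requires −α(T_deep − T_surf) + β(S_deep − S_surf′) = 0.
S_surf′ = S_deep − (α/β)·ΔT = 20.79 − (1 × 10⁻⁴/7.5 × 10⁻⁴)·(-0.2) = 20.8167 psu.
Increase required: 20.8167 − 20.36 = 0.4567 psu.

20.82 psu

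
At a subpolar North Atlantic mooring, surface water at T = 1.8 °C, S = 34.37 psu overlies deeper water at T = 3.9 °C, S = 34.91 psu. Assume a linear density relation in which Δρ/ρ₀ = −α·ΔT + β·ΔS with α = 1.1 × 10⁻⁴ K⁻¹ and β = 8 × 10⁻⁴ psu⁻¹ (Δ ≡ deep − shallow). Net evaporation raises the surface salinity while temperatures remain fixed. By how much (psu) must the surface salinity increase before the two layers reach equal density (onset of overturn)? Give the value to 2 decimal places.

0.25 psu

Neutral buoyancy requires −α(T_deep − T_surf) + β(S_deep − S_surf′) = 0.
S_surf′ = S_deep − (α/β)·ΔT = 34.91 − (1.1 × 10⁻⁴/8 × 10⁻⁴)·(+2.1) = 34.6212 psu.
Increase required: 34.6212 − 34.37 = 0.2512 psu.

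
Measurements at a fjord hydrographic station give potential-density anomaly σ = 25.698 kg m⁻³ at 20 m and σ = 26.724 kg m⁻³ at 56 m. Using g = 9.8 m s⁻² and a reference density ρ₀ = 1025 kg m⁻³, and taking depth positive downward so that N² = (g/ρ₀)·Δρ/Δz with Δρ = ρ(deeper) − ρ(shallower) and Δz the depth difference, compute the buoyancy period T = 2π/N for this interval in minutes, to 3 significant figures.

6.34 min

Δρ = 1026.724 − 1025.698 = 1.026 kg m⁻³ over Δz = 56 − 20 = 36 m.
N² = (9.8/1025) × (1.026/36) = 2.7249 × 10⁻⁴ s⁻².
N = √(2.7249 × 10⁻⁴) = 0.016507 rad s⁻¹, so T = 2π/N = 380.64 s = 6.3440 min ≈ 6.34 min.
A positive N² confirms static stability across the interval.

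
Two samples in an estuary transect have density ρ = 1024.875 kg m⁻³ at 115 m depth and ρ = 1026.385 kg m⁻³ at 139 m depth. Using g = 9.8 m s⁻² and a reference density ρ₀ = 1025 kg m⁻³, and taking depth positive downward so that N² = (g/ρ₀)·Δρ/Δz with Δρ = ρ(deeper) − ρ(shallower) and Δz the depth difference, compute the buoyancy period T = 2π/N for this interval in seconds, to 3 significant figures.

256 s

Δρ = 1026.385 − 1024.875 = 1.510 kg m⁻³ over Δz = 139 − 115 = 24 m.
N² = (9.8/1025) × (1.510/24) = 6.0154 × 10⁻⁴ s⁻².
N = √(6.0154 × 10⁻⁴) = 0.024526 rad s⁻¹, so T = 2π/N = 256.18 s ≈ 256 s.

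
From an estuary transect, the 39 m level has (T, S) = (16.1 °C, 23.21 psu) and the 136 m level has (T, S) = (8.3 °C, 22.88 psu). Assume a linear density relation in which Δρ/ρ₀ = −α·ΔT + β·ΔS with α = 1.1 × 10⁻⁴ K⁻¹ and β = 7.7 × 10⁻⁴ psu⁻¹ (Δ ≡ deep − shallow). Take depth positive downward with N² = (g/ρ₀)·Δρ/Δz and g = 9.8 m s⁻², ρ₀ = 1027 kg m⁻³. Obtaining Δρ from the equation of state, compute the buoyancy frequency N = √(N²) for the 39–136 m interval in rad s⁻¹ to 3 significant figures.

7.81 × 10⁻³ rad s⁻¹

ΔT = -7.8 K, ΔS = -0.33 psu (deep − shallow).
Δρ/ρ₀ = −αΔT + βΔS = 8.58 × 10⁻⁴ − 2.541 × 10⁻⁴ = 6.039 × 10⁻⁴, so Δρ ≈ 0.6202 kg m⁻³.
N² = (g/ρ₀)·Δρ/Δz = g·(Δρ/ρ₀)/Δz = 9.8 × 6.039 × 10⁻⁴ / 97 = 6.1013 × 10⁻⁵ s⁻².
N = √(6.1013 × 10⁻⁵) = 7.8111 × 10⁻³ rad s⁻¹ ≈ 7.81 × 10⁻³ rad s⁻¹.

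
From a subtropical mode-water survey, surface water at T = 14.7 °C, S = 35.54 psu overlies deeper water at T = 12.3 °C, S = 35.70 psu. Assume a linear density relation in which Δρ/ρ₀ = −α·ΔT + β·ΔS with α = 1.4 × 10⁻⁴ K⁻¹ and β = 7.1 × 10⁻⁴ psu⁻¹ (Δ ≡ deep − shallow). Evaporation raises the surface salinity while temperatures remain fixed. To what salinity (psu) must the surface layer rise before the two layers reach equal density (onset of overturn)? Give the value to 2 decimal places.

Neutral buoyancy requires −α(T_deep − T_surf) + β(S_deep − S_surf′) = 0.
S_surf′ = S_deep − (α/β)·ΔT = 35.70 − (1.4 × 10⁻⁴/7.1 × 10⁻⁴)·(-2.4) = 36.1732 psu.
Increase required: 36.1732 − 35.54 = 0.6332 psu.

36.17 psu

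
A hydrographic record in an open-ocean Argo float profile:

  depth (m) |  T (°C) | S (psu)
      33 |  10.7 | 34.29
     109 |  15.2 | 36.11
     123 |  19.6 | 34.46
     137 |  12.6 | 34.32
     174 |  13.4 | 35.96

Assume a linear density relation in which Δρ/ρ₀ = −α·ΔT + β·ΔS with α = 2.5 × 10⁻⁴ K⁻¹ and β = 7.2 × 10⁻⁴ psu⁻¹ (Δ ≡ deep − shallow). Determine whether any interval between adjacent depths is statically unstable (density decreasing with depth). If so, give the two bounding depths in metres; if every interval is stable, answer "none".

Evaluate Δρ/ρ₀ = −αΔT + βΔS across each adjacent pair:
  33–109 m: −αΔT+βΔS = −(2.5 × 10⁻⁴)(+4.5)+(7.2 × 10⁻⁴)(+1.82) = 1.9 × 10⁻⁴ → stable
  109–123 m: −αΔT+βΔS = −(2.5 × 10⁻⁴)(+4.4)+(7.2 × 10⁻⁴)(-1.65) = -2.3 × 10⁻³ → UNSTABLE
  123–137 m: −αΔT+βΔS = −(2.5 × 10⁻⁴)(-7.0)+(7.2 × 10⁻⁴)(-0.14) = 1.6 × 10⁻³ → stable
  137–174 m: −αΔT+βΔS = −(2.5 × 10⁻⁴)(+0.8)+(7.2 × 10⁻⁴)(+1.64) = 9.8 × 10⁻⁴ → stable
The 109–123 m interval has Δρ < 0: lighter water underlies denser water.

109–123 m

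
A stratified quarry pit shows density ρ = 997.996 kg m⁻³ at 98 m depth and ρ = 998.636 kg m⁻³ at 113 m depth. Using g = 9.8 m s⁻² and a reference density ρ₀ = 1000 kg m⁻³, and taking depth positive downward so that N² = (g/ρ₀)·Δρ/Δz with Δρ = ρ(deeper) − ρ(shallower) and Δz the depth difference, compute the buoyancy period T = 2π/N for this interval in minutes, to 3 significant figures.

Δρ = 998.636 − 997.996 = 0.640 kg m⁻³ over Δz = 113 − 98 = 15 m.
N² = (9.8/1000) × (0.640/15) = 4.1813 × 10⁻⁴ s⁻².
N = √(4.1813 × 10⁻⁴) = 0.020448 rad s⁻¹, so T = 2π/N = 307.28 s = 5.1213 min ≈ 5.12 min.

5.12 min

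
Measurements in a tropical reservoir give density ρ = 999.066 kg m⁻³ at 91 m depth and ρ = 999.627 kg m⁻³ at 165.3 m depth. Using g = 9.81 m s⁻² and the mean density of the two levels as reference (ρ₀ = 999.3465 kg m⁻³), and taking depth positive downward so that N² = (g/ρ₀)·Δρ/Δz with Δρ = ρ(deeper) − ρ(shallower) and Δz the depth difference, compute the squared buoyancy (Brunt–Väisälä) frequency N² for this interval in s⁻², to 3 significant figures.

7.41 × 10⁻⁵ s⁻²

Δρ = 999.627 − 999.066 = 0.561 kg m⁻³ over Δz = 165.3 − 91 = 74.3 m.
N² = (9.81/999.3465) × (0.561/74.3) = 7.4119 × 10⁻⁵ s⁻² ≈ 7.41 × 10⁻⁵ s⁻².
Since Δρ > 0 the layer is stably stratified.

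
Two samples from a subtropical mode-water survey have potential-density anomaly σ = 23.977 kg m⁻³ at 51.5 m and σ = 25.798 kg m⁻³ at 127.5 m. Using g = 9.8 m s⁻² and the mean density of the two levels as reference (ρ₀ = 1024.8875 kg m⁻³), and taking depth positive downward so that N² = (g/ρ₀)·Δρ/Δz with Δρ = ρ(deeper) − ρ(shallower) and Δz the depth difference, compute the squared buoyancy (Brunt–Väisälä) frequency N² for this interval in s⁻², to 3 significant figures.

Δρ = 1025.798 − 1023.977 = 1.821 kg m⁻³ over Δz = 127.5 − 51.5 = 76 m.
N² = (9.8/1024.8875) × (1.821/76) = 2.2911 × 10⁻⁴ s⁻² ≈ 2.29 × 10⁻⁴ s⁻².

2.29 × 10⁻⁴ s⁻²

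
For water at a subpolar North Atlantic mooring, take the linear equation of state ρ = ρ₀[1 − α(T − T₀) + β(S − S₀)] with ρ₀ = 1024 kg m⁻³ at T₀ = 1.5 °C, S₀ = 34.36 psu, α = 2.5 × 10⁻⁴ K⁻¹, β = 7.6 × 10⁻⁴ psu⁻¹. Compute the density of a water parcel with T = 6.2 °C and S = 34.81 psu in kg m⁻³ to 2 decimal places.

1023.15 kg m⁻³

T − T₀ = +4.7 K, S − S₀ = +0.45 psu.
Bracket = 1 − α·(+4.7) + β·(+0.45) = 1 + (-8.33 × 10⁻⁴) = 0.9991670.
ρ = 1024 × 0.9991670 = 1023.15 kg m⁻³.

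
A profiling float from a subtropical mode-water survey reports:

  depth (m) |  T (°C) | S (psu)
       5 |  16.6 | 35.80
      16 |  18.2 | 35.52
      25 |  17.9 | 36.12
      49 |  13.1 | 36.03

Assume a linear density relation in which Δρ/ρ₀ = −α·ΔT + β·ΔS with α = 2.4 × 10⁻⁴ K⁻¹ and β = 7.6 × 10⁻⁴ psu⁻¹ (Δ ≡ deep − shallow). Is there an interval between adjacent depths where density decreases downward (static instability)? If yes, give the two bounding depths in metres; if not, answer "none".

Evaluate Δρ/ρ₀ = −αΔT + βΔS across each adjacent pair:
  5–16 m: −αΔT+βΔS = −(2.4 × 10⁻⁴)(+1.6)+(7.6 × 10⁻⁴)(-0.28) = -6.0 × 10⁻⁴ → UNSTABLE
  16–25 m: −αΔT+βΔS = −(2.4 × 10⁻⁴)(-0.3)+(7.6 × 10⁻⁴)(+0.60) = 5.3 × 10⁻⁴ → stable
  25–49 m: −αΔT+βΔS = −(2.4 × 10⁻⁴)(-4.8)+(7.6 × 10⁻⁴)(-0.09) = 1.1 × 10⁻³ → stable
The 5–16 m interval has Δρ < 0: lighter water underlies denser water.

5–16 m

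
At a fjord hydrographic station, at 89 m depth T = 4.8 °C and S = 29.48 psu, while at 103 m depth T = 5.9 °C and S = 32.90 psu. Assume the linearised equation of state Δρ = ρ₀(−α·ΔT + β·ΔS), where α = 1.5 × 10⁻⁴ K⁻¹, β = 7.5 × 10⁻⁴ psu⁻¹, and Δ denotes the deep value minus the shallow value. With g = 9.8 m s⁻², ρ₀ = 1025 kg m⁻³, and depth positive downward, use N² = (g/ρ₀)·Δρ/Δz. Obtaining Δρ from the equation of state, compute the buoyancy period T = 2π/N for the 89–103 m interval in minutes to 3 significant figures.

2.55 min

ΔT = +1.1 K, ΔS = +3.42 psu (deep − shallow).
Δρ/ρ₀ = −αΔT + βΔS = -1.65 × 10⁻⁴ + 2.565 × 10⁻³ = 2.40 × 10⁻³, so Δρ ≈ 2.460 kg m⁻³.
N² = (g/ρ₀)·Δρ/Δz = g·(Δρ/ρ₀)/Δz = 9.8 × 2.40 × 10⁻³ / 14 = 1.6800 × 10⁻³ s⁻².
N = √(1.6800 × 10⁻³) = 0.040988 rad s⁻¹ → T = 2π/N = 153.29 s = 2.5548 min ≈ 2.55 min.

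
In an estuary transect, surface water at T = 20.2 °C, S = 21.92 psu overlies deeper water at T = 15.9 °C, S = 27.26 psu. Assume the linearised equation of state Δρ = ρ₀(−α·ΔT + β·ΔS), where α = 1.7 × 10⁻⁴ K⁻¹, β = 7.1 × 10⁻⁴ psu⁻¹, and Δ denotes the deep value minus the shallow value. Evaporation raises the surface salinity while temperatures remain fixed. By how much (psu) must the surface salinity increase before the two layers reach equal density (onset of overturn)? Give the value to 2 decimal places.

6.37 psu

Neutral buoyancy requires −α(T_deep − T_surf) + β(S_deep − S_surf′) = 0.
S_surf′ = S_deep − (α/β)·ΔT = 27.26 − (1.7 × 10⁻⁴/7.1 × 10⁻⁴)·(-4.3) = 28.2896 psu.
Increase required: 28.2896 − 21.92 = 6.3696 psu.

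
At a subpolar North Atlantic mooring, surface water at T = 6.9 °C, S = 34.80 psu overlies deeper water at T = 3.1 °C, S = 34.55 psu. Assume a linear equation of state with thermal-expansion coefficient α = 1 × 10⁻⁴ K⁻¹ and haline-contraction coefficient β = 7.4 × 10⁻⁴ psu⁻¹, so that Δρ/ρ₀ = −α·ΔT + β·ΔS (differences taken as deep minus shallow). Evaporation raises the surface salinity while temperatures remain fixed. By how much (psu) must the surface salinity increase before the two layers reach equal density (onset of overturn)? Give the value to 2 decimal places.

0.26 psu

Neutral buoyancy requires −α(T_deep − T_surf) + β(S_deep − S_surf′) = 0.
S_surf′ = S_deep − (α/β)·ΔT = 34.55 − (1 × 10⁻⁴/7.4 × 10⁻⁴)·(-3.8) = 35.0635 psu.
Increase required: 35.0635 − 34.80 = 0.2635 psu.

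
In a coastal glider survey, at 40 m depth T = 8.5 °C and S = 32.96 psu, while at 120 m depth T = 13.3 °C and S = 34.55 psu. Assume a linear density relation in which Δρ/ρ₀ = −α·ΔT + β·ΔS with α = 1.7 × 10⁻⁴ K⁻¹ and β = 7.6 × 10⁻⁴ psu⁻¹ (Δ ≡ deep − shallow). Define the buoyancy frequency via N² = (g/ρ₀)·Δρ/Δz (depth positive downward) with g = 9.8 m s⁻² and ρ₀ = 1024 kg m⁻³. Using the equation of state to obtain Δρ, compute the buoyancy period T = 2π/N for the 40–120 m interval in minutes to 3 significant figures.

15.1 min

ΔT = +4.8 K, ΔS = +1.59 psu (deep − shallow).
Δρ/ρ₀ = −αΔT + βΔS = -8.16 × 10⁻⁴ + 1.2084 × 10⁻³ = 3.924 × 10⁻⁴, so Δρ ≈ 0.4018 kg m⁻³.
N² = (g/ρ₀)·Δρ/Δz = g·(Δρ/ρ₀)/Δz = 9.8 × 3.924 × 10⁻⁴ / 80 = 4.8069 × 10⁻⁵ s⁻².
N = √(4.8069 × 10⁻⁵) = 6.9332 × 10⁻³ rad s⁻¹ → T = 2π/N = 906.25 s = 15.104 min ≈ 15.1 min.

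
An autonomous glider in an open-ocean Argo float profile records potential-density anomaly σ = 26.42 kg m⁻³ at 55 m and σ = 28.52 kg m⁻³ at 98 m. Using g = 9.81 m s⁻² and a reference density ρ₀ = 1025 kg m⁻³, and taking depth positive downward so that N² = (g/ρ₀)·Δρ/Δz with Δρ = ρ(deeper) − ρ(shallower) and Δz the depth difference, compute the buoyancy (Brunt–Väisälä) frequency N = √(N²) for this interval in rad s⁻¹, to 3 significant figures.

Δρ = 1028.52 − 1026.42 = 2.10 kg m⁻³ over Δz = 98 − 55 = 43 m.
N² = (9.81/1025) × (2.10/43) = 4.6741 × 10⁻⁴ s⁻².
N = √(4.6741 × 10⁻⁴) = 0.021620 rad s⁻¹ ≈ 0.0216 rad s⁻¹.

0.0216 rad s⁻¹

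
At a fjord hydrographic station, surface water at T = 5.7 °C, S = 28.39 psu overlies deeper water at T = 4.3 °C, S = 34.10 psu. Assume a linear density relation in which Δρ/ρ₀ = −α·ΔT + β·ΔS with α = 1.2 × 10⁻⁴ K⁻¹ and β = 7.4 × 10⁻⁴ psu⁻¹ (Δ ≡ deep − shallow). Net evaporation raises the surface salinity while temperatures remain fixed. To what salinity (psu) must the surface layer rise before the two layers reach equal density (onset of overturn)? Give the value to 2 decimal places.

34.33 psu

Neutral buoyancy requires −α(T_deep − T_surf) + β(S_deep − S_surf′) = 0.
S_surf′ = S_deep − (α/β)·ΔT = 34.10 − (1.2 × 10⁻⁴/7.4 × 10⁻⁴)·(-1.4) = 34.3270 psu.
Increase required: 34.3270 − 28.39 = 5.9370 psu.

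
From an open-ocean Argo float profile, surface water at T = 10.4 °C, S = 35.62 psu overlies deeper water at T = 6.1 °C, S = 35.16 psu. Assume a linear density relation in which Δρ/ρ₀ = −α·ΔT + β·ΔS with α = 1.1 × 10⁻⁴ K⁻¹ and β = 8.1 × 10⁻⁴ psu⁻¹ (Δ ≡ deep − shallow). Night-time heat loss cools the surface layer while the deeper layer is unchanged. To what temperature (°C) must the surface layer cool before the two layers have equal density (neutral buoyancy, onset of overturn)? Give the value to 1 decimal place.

Neutral buoyancy requires Δρ = 0, i.e. −α(T_deep − T_surf′) + β(S_deep − S_surf) = 0.
T_surf′ = T_deep − (β/α)·ΔS = 6.1 − (8.1 × 10⁻⁴/1.1 × 10⁻⁴)·(-0.46) = 9.487 °C.
Cooling required: 10.4 − (9.487) = 0.913 °C.

9.5 °C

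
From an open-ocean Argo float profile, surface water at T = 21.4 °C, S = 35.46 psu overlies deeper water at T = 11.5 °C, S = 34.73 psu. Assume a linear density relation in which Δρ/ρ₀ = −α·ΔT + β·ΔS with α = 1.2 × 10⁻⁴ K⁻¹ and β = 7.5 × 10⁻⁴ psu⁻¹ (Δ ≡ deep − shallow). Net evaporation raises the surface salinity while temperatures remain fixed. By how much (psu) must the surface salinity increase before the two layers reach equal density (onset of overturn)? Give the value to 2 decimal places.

Neutral buoyancy requires −α(T_deep − T_surf) + β(S_deep − S_surf′) = 0.
S_surf′ = S_deep − (α/β)·ΔT = 34.73 − (1.2 × 10⁻⁴/7.5 × 10⁻⁴)·(-9.9) = 36.3140 psu.
Increase required: 36.3140 − 35.46 = 0.8540 psu.

0.85 psu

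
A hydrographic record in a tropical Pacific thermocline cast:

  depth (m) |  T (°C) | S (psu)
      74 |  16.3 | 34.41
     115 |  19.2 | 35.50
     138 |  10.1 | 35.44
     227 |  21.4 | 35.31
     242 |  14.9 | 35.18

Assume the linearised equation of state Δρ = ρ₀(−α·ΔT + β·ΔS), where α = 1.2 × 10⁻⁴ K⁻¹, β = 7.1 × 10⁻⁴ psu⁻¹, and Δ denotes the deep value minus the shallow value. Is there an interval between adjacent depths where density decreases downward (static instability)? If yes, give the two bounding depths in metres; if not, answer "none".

Evaluate Δρ/ρ₀ = −αΔT + βΔS across each adjacent pair:
  74–115 m: −αΔT+βΔS = −(1.2 × 10⁻⁴)(+2.9)+(7.1 × 10⁻⁴)(+1.09) = 4.3 × 10⁻⁴ → stable
  115–138 m: −αΔT+βΔS = −(1.2 × 10⁻⁴)(-9.1)+(7.1 × 10⁻⁴)(-0.06) = 1.0 × 10⁻³ → stable
  138–227 m: −αΔT+βΔS = −(1.2 × 10⁻⁴)(+11.3)+(7.1 × 10⁻⁴)(-0.13) = -1.4 × 10⁻³ → UNSTABLE
  227–242 m: −αΔT+βΔS = −(1.2 × 10⁻⁴)(-6.5)+(7.1 × 10⁻⁴)(-0.13) = 6.9 × 10⁻⁴ → stable
The 138–227 m interval has Δρ < 0: lighter water underlies denser water.

138–227 m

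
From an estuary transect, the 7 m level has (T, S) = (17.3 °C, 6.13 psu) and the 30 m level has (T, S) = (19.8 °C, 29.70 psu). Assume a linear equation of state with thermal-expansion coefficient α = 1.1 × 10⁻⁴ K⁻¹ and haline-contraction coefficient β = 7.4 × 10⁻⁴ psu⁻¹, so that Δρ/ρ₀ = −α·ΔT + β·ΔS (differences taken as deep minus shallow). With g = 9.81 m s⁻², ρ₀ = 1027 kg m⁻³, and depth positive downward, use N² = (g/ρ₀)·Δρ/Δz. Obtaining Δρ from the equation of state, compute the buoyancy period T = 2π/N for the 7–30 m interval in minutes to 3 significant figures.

ΔT = +2.5 K, ΔS = +23.57 psu (deep − shallow).
Δρ/ρ₀ = −αΔT + βΔS = -2.75 × 10⁻⁴ + 0.0174418 = 0.0171668, so Δρ ≈ 17.63 kg m⁻³.
N² = (g/ρ₀)·Δρ/Δz = g·(Δρ/ρ₀)/Δz = 9.81 × 0.0171668 / 23 = 7.3220 × 10⁻³ s⁻².
N = √(7.3220 × 10⁻³) = 0.085569 rad s⁻¹ → T = 2π/N = 73.428 s = 1.2238 min ≈ 1.22 min.

1.22 min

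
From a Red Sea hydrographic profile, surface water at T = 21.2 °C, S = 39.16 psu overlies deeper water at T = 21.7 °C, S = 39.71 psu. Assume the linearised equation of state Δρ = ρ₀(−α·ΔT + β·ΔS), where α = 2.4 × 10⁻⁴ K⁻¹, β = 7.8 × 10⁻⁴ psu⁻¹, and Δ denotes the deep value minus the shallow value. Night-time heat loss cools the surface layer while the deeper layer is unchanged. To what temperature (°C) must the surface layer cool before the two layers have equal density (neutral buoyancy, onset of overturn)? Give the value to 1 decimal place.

19.9 °C

Neutral buoyancy requires Δρ = 0, i.e. −α(T_deep − T_surf′) + β(S_deep − S_surf) = 0.
T_surf′ = T_deep − (β/α)·ΔS = 21.7 − (7.8 × 10⁻⁴/2.4 × 10⁻⁴)·(+0.55) = 19.912 °C.
Cooling required: 21.2 − (19.912) = 1.288 °C.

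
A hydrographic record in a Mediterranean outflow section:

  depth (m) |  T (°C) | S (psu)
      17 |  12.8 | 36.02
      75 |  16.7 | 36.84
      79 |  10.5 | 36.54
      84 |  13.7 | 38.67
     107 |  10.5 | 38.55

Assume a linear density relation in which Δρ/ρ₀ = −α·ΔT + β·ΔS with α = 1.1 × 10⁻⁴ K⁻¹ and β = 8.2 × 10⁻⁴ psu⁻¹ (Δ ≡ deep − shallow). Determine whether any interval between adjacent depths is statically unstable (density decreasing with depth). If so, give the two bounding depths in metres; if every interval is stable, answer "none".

none

Evaluate Δρ/ρ₀ = −αΔT + βΔS across each adjacent pair:
  17–75 m: −αΔT+βΔS = −(1.1 × 10⁻⁴)(+3.9)+(8.2 × 10⁻⁴)(+0.82) = 2.4 × 10⁻⁴ → stable
  75–79 m: −αΔT+βΔS = −(1.1 × 10⁻⁴)(-6.2)+(8.2 × 10⁻⁴)(-0.30) = 4.4 × 10⁻⁴ → stable
  79–84 m: −αΔT+βΔS = −(1.1 × 10⁻⁴)(+3.2)+(8.2 × 10⁻⁴)(+2.13) = 1.4 × 10⁻³ → stable
  84–107 m: −αΔT+βΔS = −(1.1 × 10⁻⁴)(-3.2)+(8.2 × 10⁻⁴)(-0.12) = 2.5 × 10⁻⁴ → stable
Every interval has Δρ > 0: the column is stably stratified throughout.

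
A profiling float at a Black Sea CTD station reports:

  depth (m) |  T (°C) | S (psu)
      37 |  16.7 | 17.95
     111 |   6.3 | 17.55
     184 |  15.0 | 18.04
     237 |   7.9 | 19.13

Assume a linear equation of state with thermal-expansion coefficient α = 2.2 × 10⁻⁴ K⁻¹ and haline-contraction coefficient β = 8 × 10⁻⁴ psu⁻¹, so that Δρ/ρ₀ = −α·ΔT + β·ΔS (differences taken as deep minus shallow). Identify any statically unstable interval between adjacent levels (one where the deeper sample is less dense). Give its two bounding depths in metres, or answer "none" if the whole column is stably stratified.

Evaluate Δρ/ρ₀ = −αΔT + βΔS across each adjacent pair:
  37–111 m: −αΔT+βΔS = −(2.2 × 10⁻⁴)(-10.4)+(8 × 10⁻⁴)(-0.40) = 2.0 × 10⁻³ → stable
  111–184 m: −αΔT+βΔS = −(2.2 × 10⁻⁴)(+8.7)+(8 × 10⁻⁴)(+0.49) = -1.5 × 10⁻³ → UNSTABLE
  184–237 m: −αΔT+βΔS = −(2.2 × 10⁻⁴)(-7.1)+(8 × 10⁻⁴)(+1.09) = 2.4 × 10⁻³ → stable
The 111–184 m interval has Δρ < 0: lighter water underlies denser water.

111–184 m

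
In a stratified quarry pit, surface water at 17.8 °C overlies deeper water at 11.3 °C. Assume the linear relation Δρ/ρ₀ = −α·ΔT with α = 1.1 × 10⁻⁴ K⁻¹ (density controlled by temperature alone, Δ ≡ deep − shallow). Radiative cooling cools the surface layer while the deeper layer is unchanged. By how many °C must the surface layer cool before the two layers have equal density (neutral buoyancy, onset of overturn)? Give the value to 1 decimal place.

6.5 °C

With temperature the only control, equal density requires T_surf′ = T_deep.
T_surf′ = 11.3 °C.
Cooling required: 17.8 − 11.3 = 6.5 °C.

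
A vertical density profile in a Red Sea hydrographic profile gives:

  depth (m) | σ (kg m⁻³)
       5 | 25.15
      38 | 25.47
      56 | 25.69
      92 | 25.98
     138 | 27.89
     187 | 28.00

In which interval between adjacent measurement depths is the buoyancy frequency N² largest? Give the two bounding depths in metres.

Compute the density gradient over each adjacent pair:
  5–38 m: Δρ/Δz = 0.32/33 = 9.7 × 10⁻³ kg m⁻⁴
  38–56 m: Δρ/Δz = 0.22/18 = 0.012 kg m⁻⁴
  56–92 m: Δρ/Δz = 0.29/36 = 8.1 × 10⁻³ kg m⁻⁴
  92–138 m: Δρ/Δz = 1.91/46 = 0.042 kg m⁻⁴
  138–187 m: Δρ/Δz = 0.11/49 = 2.2 × 10⁻³ kg m⁻⁴
The largest gradient is in the 92–138 m interval — the pycnocline.

92–138 m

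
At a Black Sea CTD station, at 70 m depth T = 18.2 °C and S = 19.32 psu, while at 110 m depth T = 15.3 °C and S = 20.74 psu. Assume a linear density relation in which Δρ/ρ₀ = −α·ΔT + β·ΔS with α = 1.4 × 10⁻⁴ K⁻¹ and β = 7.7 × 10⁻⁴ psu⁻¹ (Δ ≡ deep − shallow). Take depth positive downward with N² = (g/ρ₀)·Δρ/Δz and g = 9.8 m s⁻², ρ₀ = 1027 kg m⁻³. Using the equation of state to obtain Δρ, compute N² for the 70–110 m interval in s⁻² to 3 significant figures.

ΔT = -2.9 K, ΔS = +1.42 psu (deep − shallow).
Δρ/ρ₀ = −αΔT + βΔS = 4.06 × 10⁻⁴ + 1.0934 × 10⁻³ = 1.4994 × 10⁻³, so Δρ ≈ 1.540 kg m⁻³.
N² = (g/ρ₀)·Δρ/Δz = g·(Δρ/ρ₀)/Δz = 9.8 × 1.4994 × 10⁻³ / 40 = 3.6735 × 10⁻⁴ s⁻² ≈ 3.67 × 10⁻⁴ s⁻².

3.67 × 10⁻⁴ s⁻²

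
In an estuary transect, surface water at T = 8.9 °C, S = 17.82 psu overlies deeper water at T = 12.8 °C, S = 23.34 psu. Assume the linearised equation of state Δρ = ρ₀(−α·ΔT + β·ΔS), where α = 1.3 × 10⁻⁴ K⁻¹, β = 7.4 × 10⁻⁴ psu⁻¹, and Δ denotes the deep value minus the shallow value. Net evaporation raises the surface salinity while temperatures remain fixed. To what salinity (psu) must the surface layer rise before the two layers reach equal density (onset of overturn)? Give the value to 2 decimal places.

Neutral buoyancy requires −α(T_deep − T_surf) + β(S_deep − S_surf′) = 0.
S_surf′ = S_deep − (α/β)·ΔT = 23.34 − (1.3 × 10⁻⁴/7.4 × 10⁻⁴)·(+3.9) = 22.6549 psu.
Increase required: 22.6549 − 17.82 = 4.8349 psu.

22.65 psu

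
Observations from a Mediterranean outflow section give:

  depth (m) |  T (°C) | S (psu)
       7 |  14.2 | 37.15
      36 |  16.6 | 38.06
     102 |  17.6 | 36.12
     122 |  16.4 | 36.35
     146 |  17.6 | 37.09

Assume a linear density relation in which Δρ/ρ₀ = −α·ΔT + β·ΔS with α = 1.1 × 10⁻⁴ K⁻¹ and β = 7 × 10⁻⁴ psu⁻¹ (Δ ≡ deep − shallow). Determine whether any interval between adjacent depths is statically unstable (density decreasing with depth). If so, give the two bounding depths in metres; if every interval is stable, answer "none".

36–102 m

Evaluate Δρ/ρ₀ = −αΔT + βΔS across each adjacent pair:
  7–36 m: −αΔT+βΔS = −(1.1 × 10⁻⁴)(+2.4)+(7 × 10⁻⁴)(+0.91) = 3.7 × 10⁻⁴ → stable
  36–102 m: −αΔT+βΔS = −(1.1 × 10⁻⁴)(+1.0)+(7 × 10⁻⁴)(-1.94) = -1.5 × 10⁻³ → UNSTABLE
  102–122 m: −αΔT+βΔS = −(1.1 × 10⁻⁴)(-1.2)+(7 × 10⁻⁴)(+0.23) = 2.9 × 10⁻⁴ → stable
  122–146 m: −αΔT+βΔS = −(1.1 × 10⁻⁴)(+1.2)+(7 × 10⁻⁴)(+0.74) = 3.9 × 10⁻⁴ → stable
The 36–102 m interval has Δρ < 0: lighter water underlies denser water.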